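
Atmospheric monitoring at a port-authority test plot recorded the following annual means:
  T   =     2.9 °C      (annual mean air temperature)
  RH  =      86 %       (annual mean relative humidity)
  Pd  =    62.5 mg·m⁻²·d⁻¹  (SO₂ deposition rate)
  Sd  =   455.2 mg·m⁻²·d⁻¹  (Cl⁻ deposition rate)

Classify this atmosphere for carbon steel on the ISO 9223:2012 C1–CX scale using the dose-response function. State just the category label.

carbon steel: temperature factor f = +0.150·(-7.1) = -1.0650
  sulphur-dioxide contribution → 29.26 μm/a
  chloride contribution → 87.01 μm/a
  ⇒ r_corr(carbon steel) = 116.3 μm/a
Category bounds: 80…200 μm/a bracket r_corr ⇒ C5

C5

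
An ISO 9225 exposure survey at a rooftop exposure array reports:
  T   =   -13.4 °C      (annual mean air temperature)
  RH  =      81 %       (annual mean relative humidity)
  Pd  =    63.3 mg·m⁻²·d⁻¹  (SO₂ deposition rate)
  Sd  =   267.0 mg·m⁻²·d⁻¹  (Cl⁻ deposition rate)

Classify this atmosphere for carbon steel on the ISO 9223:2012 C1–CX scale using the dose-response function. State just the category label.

carbon steel: f(T) = +0.150·(T−10) [T≤10 °C] = -3.5100
  sulphur-dioxide contribution → 2.311 μm/a
  chloride contribution → 27.61 μm/a
  total first-year rate 29.93 μm/a
Category bounds: 25…50 μm/a bracket r_corr ⇒ C3

C3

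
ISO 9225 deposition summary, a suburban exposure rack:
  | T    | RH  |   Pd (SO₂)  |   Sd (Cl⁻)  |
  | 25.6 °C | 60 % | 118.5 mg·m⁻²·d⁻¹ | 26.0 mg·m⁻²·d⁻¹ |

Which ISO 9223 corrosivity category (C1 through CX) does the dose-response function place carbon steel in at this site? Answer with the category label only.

C3

carbon steel: f(T) = -0.054·(T−10) [T>10 °C] = -0.8424
  sulphur-dioxide contribution → 30.31 μm/a
  chloride contribution → 15.51 μm/a
  ⇒ r_corr(carbon steel) = 45.82 μm/a
45.8 μm/a falls in (25, 50] for carbon steel → category C3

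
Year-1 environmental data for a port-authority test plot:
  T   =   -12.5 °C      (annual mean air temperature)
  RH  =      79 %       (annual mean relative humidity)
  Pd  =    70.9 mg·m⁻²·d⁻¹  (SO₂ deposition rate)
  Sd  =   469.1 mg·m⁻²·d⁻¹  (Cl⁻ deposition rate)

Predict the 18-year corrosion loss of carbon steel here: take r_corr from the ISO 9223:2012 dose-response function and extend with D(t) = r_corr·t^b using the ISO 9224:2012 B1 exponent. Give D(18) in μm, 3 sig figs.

D(18) = 185 μm

carbon steel: f(T) = +0.150·(T−10) [T≤10 °C] = -3.3750
  SO₂ term: 1.77·70.9^0.52·exp(0.02·79-3.3750) = 2.696
  Cl⁻ term: 0.102·469.1^0.62·exp(0.033·79+0.04·-12.5) = 38.01
  sum: 2.696 + 38.01 → r_corr = 40.7 μm/a
Power-law: D(18) = r_corr · 18^0.523
  D(18) = 40.7 × 18^0.523 = 40.7 × 4.534 = 184.6 μm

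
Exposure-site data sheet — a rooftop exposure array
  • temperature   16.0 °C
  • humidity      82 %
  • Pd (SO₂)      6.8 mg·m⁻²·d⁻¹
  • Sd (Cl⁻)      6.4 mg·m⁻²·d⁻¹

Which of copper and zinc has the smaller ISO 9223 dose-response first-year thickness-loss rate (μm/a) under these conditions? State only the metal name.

copper: temperature factor f = -0.080·(6.0) = -0.4800
  SO₂ term: 0.0053·6.8^0.26·exp(0.059·82-0.4800) = 0.6814
  Sd branch = 0.01025·Sd^0.27·e^(0.036·RH+0.049·T) = 0.7094 μm/a
  sum: 0.6814 + 0.7094 → r_corr = 1.391 μm/a
zinc: f(T) = -0.071·(T−10) [T>10 °C] = -0.4260
  SO₂ term: 0.0129·6.8^0.44·exp(0.046·82-0.4260) = 0.8512
  Cl⁻ term: 0.0175·6.4^0.57·exp(0.008·82+0.085·16.0) = 0.3785
  r_corr = 0.8512 + 0.3785 = 1.23 μm/a
Ordering by μm/a: copper (1.39) > zinc (1.23)

zinc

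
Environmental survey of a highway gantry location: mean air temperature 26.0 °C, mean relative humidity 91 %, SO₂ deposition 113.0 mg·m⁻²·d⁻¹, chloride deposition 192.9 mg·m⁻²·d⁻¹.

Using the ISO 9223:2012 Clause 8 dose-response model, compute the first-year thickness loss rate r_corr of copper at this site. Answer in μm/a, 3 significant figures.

copper: T>10 °C ⇒ hinge -0.080·(26.0−10) = -1.2800
  sulphur-dioxide contribution → 1.081 μm/a
  chloride contribution → 4.016 μm/a
  ⇒ r_corr(copper) = 5.097 μm/a

r_corr = 5.10 μm/a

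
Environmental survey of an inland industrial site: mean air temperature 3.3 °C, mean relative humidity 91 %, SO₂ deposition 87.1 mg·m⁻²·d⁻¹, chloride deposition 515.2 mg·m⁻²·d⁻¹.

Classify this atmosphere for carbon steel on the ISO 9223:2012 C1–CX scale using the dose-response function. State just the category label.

carbon steel: T≤10 °C ⇒ hinge +0.150·(3.3−10) = -1.0050
  sulphur-dioxide contribution → 40.81 μm/a
  chloride contribution → 112.6 μm/a
  ⇒ r_corr(carbon steel) = 153.4 μm/a
ISO 9223 Table 2 (carbon steel): 80 < 153 ≤ 200 μm/a ⇒ C5

C5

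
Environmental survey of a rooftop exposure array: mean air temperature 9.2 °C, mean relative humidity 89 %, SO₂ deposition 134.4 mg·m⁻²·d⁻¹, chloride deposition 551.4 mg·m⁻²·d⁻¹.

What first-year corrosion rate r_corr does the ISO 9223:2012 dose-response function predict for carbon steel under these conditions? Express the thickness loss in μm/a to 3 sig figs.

carbon steel: temperature factor f = +0.150·(-0.8) = -0.1200
  Pd branch = 1.77·Pd^0.52·e^(0.02·RH+f) = 119 μm/a
  Cl⁻ term: 0.102·551.4^0.62·exp(0.033·89+0.04·9.2) = 139.2
  r_corr = 119 + 139.2 = 258.2 μm/a

r_corr = 258 μm/a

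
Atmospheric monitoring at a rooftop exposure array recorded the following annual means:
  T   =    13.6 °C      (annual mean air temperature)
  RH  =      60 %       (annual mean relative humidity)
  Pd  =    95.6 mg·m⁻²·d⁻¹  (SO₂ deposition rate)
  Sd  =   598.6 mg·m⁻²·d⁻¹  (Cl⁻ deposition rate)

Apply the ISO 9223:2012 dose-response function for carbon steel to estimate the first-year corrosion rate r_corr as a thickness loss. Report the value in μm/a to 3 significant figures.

carbon steel: T>10 °C ⇒ hinge -0.054·(13.6−10) = -0.1944
  Pd branch = 1.77·Pd^0.52·e^(0.02·RH+f) = 51.82 μm/a
  Cl⁻ term: 0.102·598.6^0.62·exp(0.033·60+0.04·13.6) = 67.08
  sum: 51.82 + 67.08 → r_corr = 118.9 μm/a

r_corr = 119 μm/a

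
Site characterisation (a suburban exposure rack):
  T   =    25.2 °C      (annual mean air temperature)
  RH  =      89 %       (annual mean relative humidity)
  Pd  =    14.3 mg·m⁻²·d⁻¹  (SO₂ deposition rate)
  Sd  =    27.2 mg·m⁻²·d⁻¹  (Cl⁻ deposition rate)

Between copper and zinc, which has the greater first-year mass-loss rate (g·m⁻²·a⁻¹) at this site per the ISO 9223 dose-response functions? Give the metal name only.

copper: f(T) = -0.080·(T−10) [T>10 °C] = -1.2160
  SO₂ term: 0.0053·14.3^0.26·exp(0.059·89-1.2160) = 0.5985
  Sd branch = 0.01025·Sd^0.27·e^(0.036·RH+0.049·T) = 2.117 μm/a
  sum: 0.5985 + 2.117 → r_corr = 2.716 μm/a
  mass loss = 2.716 μm/a × 8.96 g/cm³ = 24.33 g·m⁻²·a⁻¹
zinc: f(T) = -0.071·(T−10) [T>10 °C] = -1.0792
  Pd branch = 0.0129·Pd^0.44·e^(0.046·RH+f) = 0.8477 μm/a
  Sd branch = 0.0175·Sd^0.57·e^(0.008·RH+0.085·T) = 1.996 μm/a
  sum: 0.8477 + 1.996 → r_corr = 2.844 μm/a
  mass loss = 2.844 μm/a × 7.14 g/cm³ = 20.31 g·m⁻²·a⁻¹
Ordering by g·m⁻²·a⁻¹: copper (24.3) > zinc (20.3)

copper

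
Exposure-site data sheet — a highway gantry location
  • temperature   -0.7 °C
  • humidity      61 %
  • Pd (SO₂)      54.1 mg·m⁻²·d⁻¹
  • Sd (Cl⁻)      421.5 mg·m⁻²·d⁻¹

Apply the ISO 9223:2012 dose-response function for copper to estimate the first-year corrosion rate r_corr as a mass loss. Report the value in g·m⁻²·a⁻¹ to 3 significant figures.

r_corr = 5.35 g·m⁻²·a⁻¹

copper: temperature factor f = +0.126·(-10.7) = -1.3482
  SO₂ term: 0.0053·54.1^0.26·exp(0.059·61-1.3482) = 0.142
  Sd branch = 0.01025·Sd^0.27·e^(0.036·RH+0.049·T) = 0.4552 μm/a
  r_corr = 0.142 + 0.4552 = 0.5973 μm/a
Convert to mass loss: 0.5973 μm/a × 8.96 g/cm³ = 5.352 g·m⁻²·a⁻¹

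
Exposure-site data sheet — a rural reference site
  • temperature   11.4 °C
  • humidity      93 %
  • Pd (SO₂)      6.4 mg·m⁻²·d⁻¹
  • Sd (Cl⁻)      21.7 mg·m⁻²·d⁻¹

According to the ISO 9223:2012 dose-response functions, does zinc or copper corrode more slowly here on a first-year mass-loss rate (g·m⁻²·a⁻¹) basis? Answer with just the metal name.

zinc: temperature factor f = -0.071·(1.4) = -0.0994
  sulphur-dioxide contribution → 1.906 μm/a
  chloride contribution → 0.5607 μm/a
  ⇒ r_corr(zinc) = 2.466 μm/a
  mass loss = 2.466 μm/a × 7.14 g/cm³ = 17.61 g·m⁻²·a⁻¹
copper: f(T) = -0.080·(T−10) [T>10 °C] = -0.1120
  sulphur-dioxide contribution → 1.854 μm/a
  chloride contribution → 1.17 μm/a
  ⇒ r_corr(copper) = 3.024 μm/a
  mass loss = 3.024 μm/a × 8.96 g/cm³ = 27.1 g·m⁻²·a⁻¹
Ordering by g·m⁻²·a⁻¹: copper (27.1) > zinc (17.6)

zinc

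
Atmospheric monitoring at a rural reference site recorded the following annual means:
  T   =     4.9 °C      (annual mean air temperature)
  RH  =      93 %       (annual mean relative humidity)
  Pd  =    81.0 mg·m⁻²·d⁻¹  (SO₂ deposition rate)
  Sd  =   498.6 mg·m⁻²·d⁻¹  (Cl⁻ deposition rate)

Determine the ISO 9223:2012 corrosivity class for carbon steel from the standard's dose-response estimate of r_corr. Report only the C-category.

carbon steel: temperature factor f = +0.150·(-5.1) = -0.7650
  Pd branch = 1.77·Pd^0.52·e^(0.02·RH+f) = 51.99 μm/a
  Sd branch = 0.102·Sd^0.62·e^(0.033·RH+0.04·T) = 125.7 μm/a
  r_corr = 51.99 + 125.7 = 177.6 μm/a
Category bounds: 80…200 μm/a bracket r_corr ⇒ C5

C5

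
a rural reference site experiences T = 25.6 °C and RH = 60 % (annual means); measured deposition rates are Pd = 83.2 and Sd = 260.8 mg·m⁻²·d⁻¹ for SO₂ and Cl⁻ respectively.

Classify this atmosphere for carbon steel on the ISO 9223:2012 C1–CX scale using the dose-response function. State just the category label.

C5

carbon steel: f(T) = -0.054·(T−10) [T>10 °C] = -0.8424
  Pd branch = 1.77·Pd^0.52·e^(0.02·RH+f) = 25.22 μm/a
  Cl⁻ term: 0.102·260.8^0.62·exp(0.033·60+0.04·25.6) = 64.76
  r_corr = 25.22 + 64.76 = 89.98 μm/a
ISO 9223 Table 2 (carbon steel): 80 < 90 ≤ 200 μm/a ⇒ C5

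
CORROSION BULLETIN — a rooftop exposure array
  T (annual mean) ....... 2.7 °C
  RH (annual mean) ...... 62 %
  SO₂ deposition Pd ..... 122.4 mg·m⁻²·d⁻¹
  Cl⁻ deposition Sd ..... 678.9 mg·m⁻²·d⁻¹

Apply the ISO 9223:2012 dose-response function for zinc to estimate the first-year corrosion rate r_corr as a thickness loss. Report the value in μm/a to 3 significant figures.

r_corr = 2.89 μm/a

zinc: f(T) = +0.038·(T−10) [T≤10 °C] = -0.2774
  SO₂ term: 0.0129·122.4^0.44·exp(0.046·62-0.2774) = 1.404
  Sd branch = 0.0175·Sd^0.57·e^(0.008·RH+0.085·T) = 1.487 μm/a
  r_corr = 1.404 + 1.487 = 2.891 μm/a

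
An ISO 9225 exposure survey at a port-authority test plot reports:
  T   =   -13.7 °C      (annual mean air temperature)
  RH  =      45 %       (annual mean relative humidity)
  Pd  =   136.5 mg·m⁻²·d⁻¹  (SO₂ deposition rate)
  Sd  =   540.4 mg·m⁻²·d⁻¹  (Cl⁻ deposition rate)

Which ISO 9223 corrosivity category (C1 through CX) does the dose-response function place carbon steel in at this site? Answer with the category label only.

C2

carbon steel: f(T) = +0.150·(T−10) [T≤10 °C] = -3.5550
  Pd branch = 1.77·Pd^0.52·e^(0.02·RH+f) = 1.604 μm/a
  Sd branch = 0.102·Sd^0.62·e^(0.033·RH+0.04·T) = 12.88 μm/a
  r_corr = 1.604 + 12.88 = 14.48 μm/a
14.5 μm/a falls in (1.3, 25] for carbon steel → category C2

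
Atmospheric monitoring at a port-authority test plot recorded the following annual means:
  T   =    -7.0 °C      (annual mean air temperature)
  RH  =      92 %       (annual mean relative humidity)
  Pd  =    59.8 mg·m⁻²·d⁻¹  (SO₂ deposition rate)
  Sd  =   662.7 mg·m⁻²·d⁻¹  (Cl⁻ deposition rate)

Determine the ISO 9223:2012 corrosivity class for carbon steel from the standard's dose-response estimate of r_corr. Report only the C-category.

carbon steel: T≤10 °C ⇒ hinge +0.150·(-7.0−10) = -2.5500
  sulphur-dioxide contribution → 7.303 μm/a
  chloride contribution → 90.1 μm/a
  total first-year rate 97.4 μm/a
Category bounds: 80…200 μm/a bracket r_corr ⇒ C5

C5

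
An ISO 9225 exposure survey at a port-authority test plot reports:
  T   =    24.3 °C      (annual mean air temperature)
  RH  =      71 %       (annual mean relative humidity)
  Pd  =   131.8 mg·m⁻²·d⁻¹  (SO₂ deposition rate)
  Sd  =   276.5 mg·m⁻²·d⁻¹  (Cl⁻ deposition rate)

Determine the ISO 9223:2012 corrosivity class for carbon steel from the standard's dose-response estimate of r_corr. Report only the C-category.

carbon steel: T>10 °C ⇒ hinge -0.054·(24.3−10) = -0.7722
  Pd branch = 1.77·Pd^0.52·e^(0.02·RH+f) = 42.82 μm/a
  Sd branch = 0.102·Sd^0.62·e^(0.033·RH+0.04·T) = 91.65 μm/a
  sum: 42.82 + 91.65 → r_corr = 134.5 μm/a
ISO 9223 Table 2 (carbon steel): 80 < 134 ≤ 200 μm/a ⇒ C5

C5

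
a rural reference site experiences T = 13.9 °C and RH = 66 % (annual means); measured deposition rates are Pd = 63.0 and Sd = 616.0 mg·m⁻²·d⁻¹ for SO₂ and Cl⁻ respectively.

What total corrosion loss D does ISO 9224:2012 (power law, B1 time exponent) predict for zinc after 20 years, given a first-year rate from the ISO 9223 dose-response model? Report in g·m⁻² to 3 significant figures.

D(20) = 410 g·m⁻²

zinc: T>10 °C ⇒ hinge -0.071·(13.9−10) = -0.2769
  sulphur-dioxide contribution → 1.261 μm/a
  chloride contribution → 3.763 μm/a
  total first-year rate 5.023 μm/a
ISO 9224: D(t) = r_corr · t^b with b = 0.813 (zinc, B1)
  D(20) = 5.023 × 20^0.813 = 5.023 × 11.42 = 57.38 μm
  Mass loss = 57.38 μm × 7.14 g/cm³ = 409.7 g·m⁻²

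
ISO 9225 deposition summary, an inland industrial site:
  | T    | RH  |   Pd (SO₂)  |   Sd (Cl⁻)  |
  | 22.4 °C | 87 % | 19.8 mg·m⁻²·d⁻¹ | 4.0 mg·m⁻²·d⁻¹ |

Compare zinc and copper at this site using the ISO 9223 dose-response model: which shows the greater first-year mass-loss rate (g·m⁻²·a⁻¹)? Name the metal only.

copper

zinc: f(T) = -0.071·(T−10) [T>10 °C] = -0.8804
  Pd branch = 0.0129·Pd^0.44·e^(0.046·RH+f) = 1.088 μm/a
  Sd branch = 0.0175·Sd^0.57·e^(0.008·RH+0.085·T) = 0.5193 μm/a
  sum: 1.088 + 0.5193 → r_corr = 1.608 μm/a
  mass loss = 1.608 μm/a × 7.14 g/cm³ = 11.48 g·m⁻²·a⁻¹
copper: f(T) = -0.080·(T−10) [T>10 °C] = -0.9920
  Pd branch = 0.0053·Pd^0.26·e^(0.059·RH+f) = 0.7241 μm/a
  Sd branch = 0.01025·Sd^0.27·e^(0.036·RH+0.049·T) = 1.024 μm/a
  r_corr = 0.7241 + 1.024 = 1.748 μm/a
  mass loss = 1.748 μm/a × 8.96 g/cm³ = 15.66 g·m⁻²·a⁻¹
Ordering by g·m⁻²·a⁻¹: copper (15.7) > zinc (11.5)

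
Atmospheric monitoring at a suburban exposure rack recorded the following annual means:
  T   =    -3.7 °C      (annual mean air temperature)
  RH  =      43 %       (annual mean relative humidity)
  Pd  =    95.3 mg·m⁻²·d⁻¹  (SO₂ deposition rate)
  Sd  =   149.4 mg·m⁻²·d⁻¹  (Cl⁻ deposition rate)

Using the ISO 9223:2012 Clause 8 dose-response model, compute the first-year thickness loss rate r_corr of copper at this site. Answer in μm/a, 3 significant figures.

copper: temperature factor f = +0.126·(-13.7) = -1.7262
  Pd branch = 0.0053·Pd^0.26·e^(0.059·RH+f) = 0.03899 μm/a
  Sd branch = 0.01025·Sd^0.27·e^(0.036·RH+0.049·T) = 0.1554 μm/a
  sum: 0.03899 + 0.1554 → r_corr = 0.1944 μm/a

r_corr = 0.194 μm/a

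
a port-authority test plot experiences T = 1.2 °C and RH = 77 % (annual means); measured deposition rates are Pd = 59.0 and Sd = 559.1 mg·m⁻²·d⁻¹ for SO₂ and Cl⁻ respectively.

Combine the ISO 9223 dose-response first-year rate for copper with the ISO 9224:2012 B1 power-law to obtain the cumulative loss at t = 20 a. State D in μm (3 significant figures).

copper: T≤10 °C ⇒ hinge +0.126·(1.2−10) = -1.1088
  Pd branch = 0.0053·Pd^0.26·e^(0.059·RH+f) = 0.4744 μm/a
  Cl⁻ term: 0.01025·559.1^0.27·exp(0.036·77+0.049·1.2) = 0.9593
  sum: 0.4744 + 0.9593 → r_corr = 1.434 μm/a
Long-term exponent b (ISO 9224 Table 2, B1) = 0.667
  D(20) = 1.434 × 20^0.667 = 1.434 × 7.375 = 10.57 μm

D(20) = 10.6 μm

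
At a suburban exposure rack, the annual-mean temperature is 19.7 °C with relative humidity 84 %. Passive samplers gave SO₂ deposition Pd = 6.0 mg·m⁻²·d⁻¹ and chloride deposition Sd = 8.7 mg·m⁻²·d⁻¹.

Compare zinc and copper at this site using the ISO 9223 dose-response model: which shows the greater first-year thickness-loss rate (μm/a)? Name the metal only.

copper

zinc: temperature factor f = -0.071·(9.7) = -0.6887
  sulphur-dioxide contribution → 0.6792 μm/a
  chloride contribution → 0.6275 μm/a
  total first-year rate 1.307 μm/a
copper: T>10 °C ⇒ hinge -0.080·(19.7−10) = -0.7760
  sulphur-dioxide contribution → 0.552 μm/a
  chloride contribution → 0.9929 μm/a
  total first-year rate 1.545 μm/a
Ordering by μm/a: copper (1.54) > zinc (1.31)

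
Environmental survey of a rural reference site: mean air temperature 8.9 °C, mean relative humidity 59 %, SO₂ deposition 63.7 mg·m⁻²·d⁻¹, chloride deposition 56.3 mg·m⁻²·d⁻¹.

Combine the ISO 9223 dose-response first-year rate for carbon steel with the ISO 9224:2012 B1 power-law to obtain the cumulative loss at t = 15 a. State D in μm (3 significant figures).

D(15) = 226 μm

carbon steel: T≤10 °C ⇒ hinge +0.150·(8.9−10) = -0.1650
  sulphur-dioxide contribution → 42.36 μm/a
  chloride contribution → 12.42 μm/a
  total first-year rate 54.78 μm/a
ISO 9224: D(t) = r_corr · t^b with b = 0.523 (carbon steel, B1)
  D(15) = 54.78 × 15^0.523 = 54.78 × 4.122 = 225.8 μm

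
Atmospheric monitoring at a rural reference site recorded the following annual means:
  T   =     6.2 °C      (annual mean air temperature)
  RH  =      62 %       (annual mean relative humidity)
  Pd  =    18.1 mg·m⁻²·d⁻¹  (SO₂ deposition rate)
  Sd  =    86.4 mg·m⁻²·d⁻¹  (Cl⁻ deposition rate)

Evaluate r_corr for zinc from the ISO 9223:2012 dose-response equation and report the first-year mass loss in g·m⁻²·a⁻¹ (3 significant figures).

zinc: temperature factor f = +0.038·(-3.8) = -0.1444
  sulphur-dioxide contribution → 0.6916 μm/a
  chloride contribution → 0.6182 μm/a
  total first-year rate 1.31 μm/a
Convert to mass loss: 1.31 μm/a × 7.14 g/cm³ = 9.352 g·m⁻²·a⁻¹

r_corr = 9.35 g·m⁻²·a⁻¹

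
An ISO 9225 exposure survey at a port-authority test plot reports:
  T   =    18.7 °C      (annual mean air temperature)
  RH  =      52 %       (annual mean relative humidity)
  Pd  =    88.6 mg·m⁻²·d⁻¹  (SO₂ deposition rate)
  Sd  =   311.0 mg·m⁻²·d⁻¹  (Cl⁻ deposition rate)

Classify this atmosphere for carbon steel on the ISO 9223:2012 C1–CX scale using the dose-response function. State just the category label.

C4

carbon steel: f(T) = -0.054·(T−10) [T>10 °C] = -0.4698
  SO₂ term: 1.77·88.6^0.52·exp(0.02·52-0.4698) = 32.23
  Sd branch = 0.102·Sd^0.62·e^(0.033·RH+0.04·T) = 42.09 μm/a
  r_corr = 32.23 + 42.09 = 74.32 μm/a
Category bounds: 50…80 μm/a bracket r_corr ⇒ C4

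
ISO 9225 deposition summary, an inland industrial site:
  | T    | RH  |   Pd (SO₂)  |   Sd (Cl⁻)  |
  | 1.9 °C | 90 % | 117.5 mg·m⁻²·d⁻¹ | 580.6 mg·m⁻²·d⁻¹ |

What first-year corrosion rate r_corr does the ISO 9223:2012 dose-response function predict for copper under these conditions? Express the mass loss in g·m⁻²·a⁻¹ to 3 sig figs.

copper: T≤10 °C ⇒ hinge +0.126·(1.9−10) = -1.0206
  SO₂ term: 0.0053·117.5^0.26·exp(0.059·90-1.0206) = 1.335
  Sd branch = 0.01025·Sd^0.27·e^(0.036·RH+0.049·T) = 1.601 μm/a
  sum: 1.335 + 1.601 → r_corr = 2.936 μm/a
Convert to mass loss: 2.936 μm/a × 8.96 g/cm³ = 26.31 g·m⁻²·a⁻¹

r_corr = 26.3 g·m⁻²·a⁻¹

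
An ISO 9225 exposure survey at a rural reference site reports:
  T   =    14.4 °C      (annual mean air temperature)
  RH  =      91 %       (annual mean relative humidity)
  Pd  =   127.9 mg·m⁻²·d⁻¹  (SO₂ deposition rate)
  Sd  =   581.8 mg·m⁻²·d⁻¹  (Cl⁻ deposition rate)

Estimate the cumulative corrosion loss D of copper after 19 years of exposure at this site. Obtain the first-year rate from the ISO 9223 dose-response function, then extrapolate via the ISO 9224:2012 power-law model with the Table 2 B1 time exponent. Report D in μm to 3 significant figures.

D(19) = 42.0 μm

copper: temperature factor f = -0.080·(4.4) = -0.3520
  SO₂ term: 0.0053·127.9^0.26·exp(0.059·91-0.3520) = 2.824
  Cl⁻ term: 0.01025·581.8^0.27·exp(0.036·91+0.049·14.4) = 3.065
  r_corr = 2.824 + 3.065 = 5.889 μm/a
ISO 9224: D(t) = r_corr · t^b with b = 0.667 (copper, B1)
  D(19) = 5.889 × 19^0.667 = 5.889 × 7.127 = 41.97 μm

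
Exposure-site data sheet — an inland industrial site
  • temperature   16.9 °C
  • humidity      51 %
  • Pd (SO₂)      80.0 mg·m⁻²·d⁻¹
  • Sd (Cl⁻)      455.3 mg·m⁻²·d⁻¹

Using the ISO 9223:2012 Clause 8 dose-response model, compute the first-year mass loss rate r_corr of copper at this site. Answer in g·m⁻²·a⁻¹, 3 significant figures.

r_corr = 8.61 g·m⁻²·a⁻¹

copper: T>10 °C ⇒ hinge -0.080·(16.9−10) = -0.5520
  SO₂ term: 0.0053·80.0^0.26·exp(0.059·51-0.5520) = 0.1933
  Cl⁻ term: 0.01025·455.3^0.27·exp(0.036·51+0.049·16.9) = 0.7682
  r_corr = 0.1933 + 0.7682 = 0.9614 μm/a
Convert to mass loss: 0.9614 μm/a × 8.96 g/cm³ = 8.615 g·m⁻²·a⁻¹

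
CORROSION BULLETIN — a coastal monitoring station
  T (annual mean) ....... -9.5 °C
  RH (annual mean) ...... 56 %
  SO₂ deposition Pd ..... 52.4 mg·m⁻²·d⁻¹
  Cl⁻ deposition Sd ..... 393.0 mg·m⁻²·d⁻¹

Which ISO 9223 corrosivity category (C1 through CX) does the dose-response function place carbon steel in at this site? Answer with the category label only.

C2

carbon steel: T≤10 °C ⇒ hinge +0.150·(-9.5−10) = -2.9250
  sulphur-dioxide contribution → 2.281 μm/a
  chloride contribution → 17.97 μm/a
  ⇒ r_corr(carbon steel) = 20.26 μm/a
ISO 9223 Table 2 (carbon steel): 1.3 < 20.3 ≤ 25 μm/a ⇒ C2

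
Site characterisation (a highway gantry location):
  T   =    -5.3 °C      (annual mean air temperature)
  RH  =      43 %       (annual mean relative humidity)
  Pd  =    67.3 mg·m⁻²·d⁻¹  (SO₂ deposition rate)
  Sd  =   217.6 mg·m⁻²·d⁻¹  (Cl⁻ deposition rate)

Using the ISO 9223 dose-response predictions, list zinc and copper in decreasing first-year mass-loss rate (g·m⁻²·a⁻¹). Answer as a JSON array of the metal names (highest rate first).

zinc: temperature factor f = +0.038·(-15.3) = -0.5814
  SO₂ term: 0.0129·67.3^0.44·exp(0.046·43-0.5814) = 0.3322
  Sd branch = 0.0175·Sd^0.57·e^(0.008·RH+0.085·T) = 0.3383 μm/a
  sum: 0.3322 + 0.3383 → r_corr = 0.6705 μm/a
  mass loss = 0.6705 μm/a × 7.14 g/cm³ = 4.787 g·m⁻²·a⁻¹
copper: T≤10 °C ⇒ hinge +0.126·(-5.3−10) = -1.9278
  Pd branch = 0.0053·Pd^0.26·e^(0.059·RH+f) = 0.02912 μm/a
  Sd branch = 0.01025·Sd^0.27·e^(0.036·RH+0.049·T) = 0.159 μm/a
  r_corr = 0.02912 + 0.159 = 0.1881 μm/a
  mass loss = 0.1881 μm/a × 8.96 g/cm³ = 1.686 g·m⁻²·a⁻¹
Ordering by g·m⁻²·a⁻¹: zinc (4.79) > copper (1.69)

["zinc", "copper"]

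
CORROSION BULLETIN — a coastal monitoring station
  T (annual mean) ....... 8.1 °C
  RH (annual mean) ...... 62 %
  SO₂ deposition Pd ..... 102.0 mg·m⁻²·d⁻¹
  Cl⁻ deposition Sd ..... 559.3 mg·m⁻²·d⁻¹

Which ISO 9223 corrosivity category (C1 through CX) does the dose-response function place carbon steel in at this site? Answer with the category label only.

C5

carbon steel: temperature factor f = +0.150·(-1.9) = -0.2850
  SO₂ term: 1.77·102.0^0.52·exp(0.02·62-0.2850) = 50.96
  Cl⁻ term: 0.102·559.3^0.62·exp(0.033·62+0.04·8.1) = 55.13
  sum: 50.96 + 55.13 → r_corr = 106.1 μm/a
Category bounds: 80…200 μm/a bracket r_corr ⇒ C5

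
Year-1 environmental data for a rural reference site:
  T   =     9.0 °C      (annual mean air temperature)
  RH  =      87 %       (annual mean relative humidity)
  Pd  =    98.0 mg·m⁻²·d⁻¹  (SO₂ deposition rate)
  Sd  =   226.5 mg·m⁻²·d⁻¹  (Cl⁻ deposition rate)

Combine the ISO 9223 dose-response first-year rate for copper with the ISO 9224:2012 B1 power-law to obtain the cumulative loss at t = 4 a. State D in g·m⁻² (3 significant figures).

D(4) = 94.6 g·m⁻²

copper: T≤10 °C ⇒ hinge +0.126·(9.0−10) = -0.1260
  sulphur-dioxide contribution → 2.609 μm/a
  chloride contribution → 1.579 μm/a
  ⇒ r_corr(copper) = 4.188 μm/a
ISO 9224: D(t) = r_corr · t^b with b = 0.667 (copper, B1)
  D(4) = 4.188 × 4^0.667 = 4.188 × 2.521 = 10.56 μm
  Mass loss = 10.56 μm × 8.96 g/cm³ = 94.6 g·m⁻²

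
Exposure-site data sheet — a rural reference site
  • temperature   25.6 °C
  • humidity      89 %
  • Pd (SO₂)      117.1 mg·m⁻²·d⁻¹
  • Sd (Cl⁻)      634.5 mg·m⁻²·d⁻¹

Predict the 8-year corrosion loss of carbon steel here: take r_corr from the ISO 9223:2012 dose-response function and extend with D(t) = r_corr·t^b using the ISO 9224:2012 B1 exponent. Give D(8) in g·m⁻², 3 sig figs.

carbon steel: T>10 °C ⇒ hinge -0.054·(25.6−10) = -0.8424
  SO₂ term: 1.77·117.1^0.52·exp(0.02·89-0.8424) = 53.8
  Sd branch = 0.102·Sd^0.62·e^(0.033·RH+0.04·T) = 292.6 μm/a
  sum: 53.8 + 292.6 → r_corr = 346.5 μm/a
ISO 9224: D(t) = r_corr · t^b with b = 0.523 (carbon steel, B1)
  D(8) = 346.5 × 8^0.523 = 346.5 × 2.967 = 1028 μm
  Mass loss = 1028 μm × 7.85 g/cm³ = 8069 g·m⁻²

D(8) = 8.07e+03 g·m⁻²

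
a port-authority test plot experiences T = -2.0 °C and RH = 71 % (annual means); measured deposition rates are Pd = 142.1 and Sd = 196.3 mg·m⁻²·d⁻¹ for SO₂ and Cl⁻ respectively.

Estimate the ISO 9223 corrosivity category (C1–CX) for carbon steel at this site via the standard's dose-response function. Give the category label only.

C3

carbon steel: T≤10 °C ⇒ hinge +0.150·(-2.0−10) = -1.8000
  Pd branch = 1.77·Pd^0.52·e^(0.02·RH+f) = 15.93 μm/a
  Cl⁻ term: 0.102·196.3^0.62·exp(0.033·71+0.04·-2.0) = 25.88
  r_corr = 15.93 + 25.88 = 41.82 μm/a
Category bounds: 25…50 μm/a bracket r_corr ⇒ C3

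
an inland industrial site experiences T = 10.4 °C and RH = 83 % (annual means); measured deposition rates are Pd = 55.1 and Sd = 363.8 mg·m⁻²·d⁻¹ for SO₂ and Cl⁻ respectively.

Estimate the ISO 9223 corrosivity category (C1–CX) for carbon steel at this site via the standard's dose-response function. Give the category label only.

carbon steel: f(T) = -0.054·(T−10) [T>10 °C] = -0.0216
  Pd branch = 1.77·Pd^0.52·e^(0.02·RH+f) = 73.27 μm/a
  Sd branch = 0.102·Sd^0.62·e^(0.033·RH+0.04·T) = 92.58 μm/a
  r_corr = 73.27 + 92.58 = 165.9 μm/a
166 μm/a falls in (80, 200] for carbon steel → category C5

C5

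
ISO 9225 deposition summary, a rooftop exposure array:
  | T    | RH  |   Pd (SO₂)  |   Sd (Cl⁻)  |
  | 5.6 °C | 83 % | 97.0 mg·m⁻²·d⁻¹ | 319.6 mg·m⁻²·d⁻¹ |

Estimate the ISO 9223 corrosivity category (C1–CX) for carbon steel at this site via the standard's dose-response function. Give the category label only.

carbon steel: T≤10 °C ⇒ hinge +0.150·(5.6−10) = -0.6600
  Pd branch = 1.77·Pd^0.52·e^(0.02·RH+f) = 51.93 μm/a
  Cl⁻ term: 0.102·319.6^0.62·exp(0.033·83+0.04·5.6) = 70.51
  r_corr = 51.93 + 70.51 = 122.4 μm/a
Category bounds: 80…200 μm/a bracket r_corr ⇒ C5

C5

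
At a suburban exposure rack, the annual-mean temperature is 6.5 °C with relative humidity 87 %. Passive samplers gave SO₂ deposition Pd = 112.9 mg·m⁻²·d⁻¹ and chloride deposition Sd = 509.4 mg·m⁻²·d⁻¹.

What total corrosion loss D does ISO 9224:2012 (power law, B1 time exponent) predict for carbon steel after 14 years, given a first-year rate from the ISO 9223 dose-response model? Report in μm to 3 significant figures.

carbon steel: f(T) = +0.150·(T−10) [T≤10 °C] = -0.5250
  sulphur-dioxide contribution → 69.67 μm/a
  chloride contribution → 111.4 μm/a
  total first-year rate 181 μm/a
Power-law: D(14) = r_corr · 14^0.523
  D(14) = 181 × 14^0.523 = 181 × 3.976 = 719.8 μm

D(14) = 720 μm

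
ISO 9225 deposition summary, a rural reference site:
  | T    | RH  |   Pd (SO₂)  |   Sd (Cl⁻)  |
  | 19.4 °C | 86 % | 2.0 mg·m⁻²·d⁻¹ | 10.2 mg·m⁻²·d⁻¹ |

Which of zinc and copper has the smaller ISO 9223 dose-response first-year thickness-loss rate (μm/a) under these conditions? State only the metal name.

zinc: f(T) = -0.071·(T−10) [T>10 °C] = -0.6674
  Pd branch = 0.0129·Pd^0.44·e^(0.046·RH+f) = 0.4691 μm/a
  Sd branch = 0.0175·Sd^0.57·e^(0.008·RH+0.085·T) = 0.6806 μm/a
  r_corr = 0.4691 + 0.6806 = 1.15 μm/a
copper: temperature factor f = -0.080·(9.4) = -0.7520
  Pd branch = 0.0053·Pd^0.26·e^(0.059·RH+f) = 0.4782 μm/a
  Sd branch = 0.01025·Sd^0.27·e^(0.036·RH+0.049·T) = 1.098 μm/a
  r_corr = 0.4782 + 1.098 = 1.576 μm/a
Ordering by μm/a: copper (1.58) > zinc (1.15)

zinc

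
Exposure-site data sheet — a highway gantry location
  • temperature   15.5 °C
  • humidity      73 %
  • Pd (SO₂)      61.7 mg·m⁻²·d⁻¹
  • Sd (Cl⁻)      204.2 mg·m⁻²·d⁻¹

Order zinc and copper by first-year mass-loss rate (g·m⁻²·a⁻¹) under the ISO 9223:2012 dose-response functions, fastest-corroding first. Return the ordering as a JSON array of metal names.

["zinc", "copper"]

zinc: f(T) = -0.071·(T−10) [T>10 °C] = -0.3905
  Pd branch = 0.0129·Pd^0.44·e^(0.046·RH+f) = 1.538 μm/a
  Cl⁻ term: 0.0175·204.2^0.57·exp(0.008·73+0.085·15.5) = 2.43
  r_corr = 1.538 + 2.43 = 3.968 μm/a
  mass loss = 3.968 μm/a × 7.14 g/cm³ = 28.33 g·m⁻²·a⁻¹
copper: temperature factor f = -0.080·(5.5) = -0.4400
  SO₂ term: 0.0053·61.7^0.26·exp(0.059·73-0.4400) = 0.7399
  Sd branch = 0.01025·Sd^0.27·e^(0.036·RH+0.049·T) = 1.275 μm/a
  r_corr = 0.7399 + 1.275 = 2.015 μm/a
  mass loss = 2.015 μm/a × 8.96 g/cm³ = 18.06 g·m⁻²·a⁻¹
Ordering by g·m⁻²·a⁻¹: zinc (28.3) > copper (18.1)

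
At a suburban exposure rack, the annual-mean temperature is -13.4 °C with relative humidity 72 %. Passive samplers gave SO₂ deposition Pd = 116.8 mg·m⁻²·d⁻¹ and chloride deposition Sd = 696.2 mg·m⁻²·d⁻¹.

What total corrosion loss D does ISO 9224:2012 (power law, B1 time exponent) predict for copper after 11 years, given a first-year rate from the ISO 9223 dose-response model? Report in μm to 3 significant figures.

D(11) = 2.39 μm

copper: temperature factor f = +0.126·(-23.4) = -2.9484
  sulphur-dioxide contribution → 0.06702 μm/a
  chloride contribution → 0.4157 μm/a
  ⇒ r_corr(copper) = 0.4827 μm/a
Power-law: D(11) = r_corr · 11^0.667
  D(11) = 0.4827 × 11^0.667 = 0.4827 × 4.95 = 2.39 μm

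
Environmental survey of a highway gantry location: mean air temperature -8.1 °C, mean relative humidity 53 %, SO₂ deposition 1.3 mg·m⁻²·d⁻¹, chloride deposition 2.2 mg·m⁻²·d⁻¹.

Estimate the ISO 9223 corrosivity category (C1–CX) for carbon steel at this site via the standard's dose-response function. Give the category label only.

C1

carbon steel: T≤10 °C ⇒ hinge +0.150·(-8.1−10) = -2.7150
  Pd branch = 1.77·Pd^0.52·e^(0.02·RH+f) = 0.3877 μm/a
  Cl⁻ term: 0.102·2.2^0.62·exp(0.033·53+0.04·-8.1) = 0.6915
  r_corr = 0.3877 + 0.6915 = 1.079 μm/a
1.08 μm/a falls in (0, 1.3] for carbon steel → category C1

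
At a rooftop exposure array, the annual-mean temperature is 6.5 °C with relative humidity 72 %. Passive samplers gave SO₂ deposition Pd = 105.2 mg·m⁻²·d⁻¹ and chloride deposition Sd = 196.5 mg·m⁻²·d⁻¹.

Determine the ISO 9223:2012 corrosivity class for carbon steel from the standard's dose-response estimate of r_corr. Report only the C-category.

carbon steel: temperature factor f = +0.150·(-3.5) = -0.5250
  SO₂ term: 1.77·105.2^0.52·exp(0.02·72-0.5250) = 49.75
  Sd branch = 0.102·Sd^0.62·e^(0.033·RH+0.04·T) = 37.61 μm/a
  r_corr = 49.75 + 37.61 = 87.36 μm/a
87.4 μm/a falls in (80, 200] for carbon steel → category C5

C5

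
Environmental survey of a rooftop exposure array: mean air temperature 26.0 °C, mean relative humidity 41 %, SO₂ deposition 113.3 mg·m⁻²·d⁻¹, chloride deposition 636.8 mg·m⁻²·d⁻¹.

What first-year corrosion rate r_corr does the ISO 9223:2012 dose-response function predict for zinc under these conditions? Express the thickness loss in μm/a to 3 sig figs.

zinc: temperature factor f = -0.071·(16.0) = -1.1360
  Pd branch = 0.0129·Pd^0.44·e^(0.046·RH+f) = 0.2189 μm/a
  Cl⁻ term: 0.0175·636.8^0.57·exp(0.008·41+0.085·26.0) = 8.781
  r_corr = 0.2189 + 8.781 = 9 μm/a

r_corr = 9.00 μm/a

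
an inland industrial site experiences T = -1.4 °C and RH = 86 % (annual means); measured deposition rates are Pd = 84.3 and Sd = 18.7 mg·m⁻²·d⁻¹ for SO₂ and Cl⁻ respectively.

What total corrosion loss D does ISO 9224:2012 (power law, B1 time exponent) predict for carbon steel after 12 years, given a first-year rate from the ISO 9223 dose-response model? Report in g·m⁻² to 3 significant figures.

carbon steel: T≤10 °C ⇒ hinge +0.150·(-1.4−10) = -1.7100
  SO₂ term: 1.77·84.3^0.52·exp(0.02·86-1.7100) = 17.94
  Cl⁻ term: 0.102·18.7^0.62·exp(0.033·86+0.04·-1.4) = 10.12
  r_corr = 17.94 + 10.12 = 28.06 μm/a
Power-law: D(12) = r_corr · 12^0.523
  D(12) = 28.06 × 12^0.523 = 28.06 × 3.668 = 102.9 μm
  Mass loss = 102.9 μm × 7.85 g/cm³ = 807.9 g·m⁻²

D(12) = 808 g·m⁻²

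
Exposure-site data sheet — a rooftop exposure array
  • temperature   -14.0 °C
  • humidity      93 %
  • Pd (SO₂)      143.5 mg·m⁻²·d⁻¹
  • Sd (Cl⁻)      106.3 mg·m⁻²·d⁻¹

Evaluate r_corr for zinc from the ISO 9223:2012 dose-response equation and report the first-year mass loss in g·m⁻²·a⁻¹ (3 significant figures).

r_corr = 24.9 g·m⁻²·a⁻¹

zinc: f(T) = +0.038·(T−10) [T≤10 °C] = -0.9120
  SO₂ term: 0.0129·143.5^0.44·exp(0.046·93-0.9120) = 3.322
  Sd branch = 0.0175·Sd^0.57·e^(0.008·RH+0.085·T) = 0.1601 μm/a
  sum: 3.322 + 0.1601 → r_corr = 3.482 μm/a
Convert to mass loss: 3.482 μm/a × 7.14 g/cm³ = 24.86 g·m⁻²·a⁻¹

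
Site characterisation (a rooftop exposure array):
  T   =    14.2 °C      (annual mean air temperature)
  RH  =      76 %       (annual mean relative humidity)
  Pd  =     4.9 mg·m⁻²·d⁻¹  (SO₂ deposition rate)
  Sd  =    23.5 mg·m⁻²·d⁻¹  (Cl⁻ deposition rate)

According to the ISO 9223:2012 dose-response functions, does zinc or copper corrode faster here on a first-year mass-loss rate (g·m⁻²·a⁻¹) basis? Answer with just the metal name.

zinc: temperature factor f = -0.071·(4.2) = -0.2982
  SO₂ term: 0.0129·4.9^0.44·exp(0.046·76-0.2982) = 0.6354
  Sd branch = 0.0175·Sd^0.57·e^(0.008·RH+0.085·T) = 0.6498 μm/a
  sum: 0.6354 + 0.6498 → r_corr = 1.285 μm/a
  mass loss = 1.285 μm/a × 7.14 g/cm³ = 9.177 g·m⁻²·a⁻¹
copper: f(T) = -0.080·(T−10) [T>10 °C] = -0.3360
  Pd branch = 0.0053·Pd^0.26·e^(0.059·RH+f) = 0.5072 μm/a
  Sd branch = 0.01025·Sd^0.27·e^(0.036·RH+0.049·T) = 0.7436 μm/a
  r_corr = 0.5072 + 0.7436 = 1.251 μm/a
  mass loss = 1.251 μm/a × 8.96 g/cm³ = 11.21 g·m⁻²·a⁻¹
Ordering by g·m⁻²·a⁻¹: copper (11.2) > zinc (9.18)

copper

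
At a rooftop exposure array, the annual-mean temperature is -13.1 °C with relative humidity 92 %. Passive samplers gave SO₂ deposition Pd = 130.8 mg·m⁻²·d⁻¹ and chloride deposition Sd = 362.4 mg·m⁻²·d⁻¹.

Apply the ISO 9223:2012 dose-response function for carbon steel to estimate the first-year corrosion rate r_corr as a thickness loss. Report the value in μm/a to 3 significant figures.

carbon steel: T≤10 °C ⇒ hinge +0.150·(-13.1−10) = -3.4650
  SO₂ term: 1.77·130.8^0.52·exp(0.02·92-3.4650) = 4.394
  Sd branch = 0.102·Sd^0.62·e^(0.033·RH+0.04·T) = 48.56 μm/a
  sum: 4.394 + 48.56 → r_corr = 52.95 μm/a

r_corr = 53.0 μm/a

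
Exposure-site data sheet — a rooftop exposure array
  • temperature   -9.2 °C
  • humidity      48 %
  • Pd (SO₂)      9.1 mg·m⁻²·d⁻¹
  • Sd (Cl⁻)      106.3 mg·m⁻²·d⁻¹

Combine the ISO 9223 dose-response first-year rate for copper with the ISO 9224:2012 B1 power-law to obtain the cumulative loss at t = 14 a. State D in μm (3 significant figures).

D(14) = 0.836 μm

copper: temperature factor f = +0.126·(-19.2) = -2.4192
  Pd branch = 0.0053·Pd^0.26·e^(0.059·RH+f) = 0.01422 μm/a
  Cl⁻ term: 0.01025·106.3^0.27·exp(0.036·48+0.049·-9.2) = 0.1296
  r_corr = 0.01422 + 0.1296 = 0.1438 μm/a
ISO 9224: D(t) = r_corr · t^b with b = 0.667 (copper, B1)
  D(14) = 0.1438 × 14^0.667 = 0.1438 × 5.814 = 0.8361 μm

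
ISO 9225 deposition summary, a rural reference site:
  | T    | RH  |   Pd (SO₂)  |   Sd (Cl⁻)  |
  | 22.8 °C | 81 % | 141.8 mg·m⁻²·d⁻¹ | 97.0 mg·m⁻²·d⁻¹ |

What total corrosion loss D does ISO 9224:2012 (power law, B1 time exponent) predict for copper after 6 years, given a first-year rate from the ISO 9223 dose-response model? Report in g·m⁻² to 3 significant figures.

copper: f(T) = -0.080·(T−10) [T>10 °C] = -1.0240
  Pd branch = 0.0053·Pd^0.26·e^(0.059·RH+f) = 0.8213 μm/a
  Cl⁻ term: 0.01025·97.0^0.27·exp(0.036·81+0.049·22.8) = 1.99
  sum: 0.8213 + 1.99 → r_corr = 2.811 μm/a
ISO 9224: D(t) = r_corr · t^b with b = 0.667 (copper, B1)
  D(6) = 2.811 × 6^0.667 = 2.811 × 3.304 = 9.287 μm
  Mass loss = 9.287 μm × 8.96 g/cm³ = 83.21 g·m⁻²

D(6) = 83.2 g·m⁻²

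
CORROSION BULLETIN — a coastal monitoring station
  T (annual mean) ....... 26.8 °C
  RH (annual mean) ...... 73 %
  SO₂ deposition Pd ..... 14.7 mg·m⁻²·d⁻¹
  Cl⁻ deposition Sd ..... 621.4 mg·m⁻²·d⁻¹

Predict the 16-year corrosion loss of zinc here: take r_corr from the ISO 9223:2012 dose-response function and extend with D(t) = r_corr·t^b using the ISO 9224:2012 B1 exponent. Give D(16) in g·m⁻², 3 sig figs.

D(16) = 839 g·m⁻²

zinc: T>10 °C ⇒ hinge -0.071·(26.8−10) = -1.1928
  sulphur-dioxide contribution → 0.3669 μm/a
  chloride contribution → 11.97 μm/a
  total first-year rate 12.34 μm/a
ISO 9224: D(t) = r_corr · t^b with b = 0.813 (zinc, B1)
  D(16) = 12.34 × 16^0.813 = 12.34 × 9.527 = 117.6 μm
  Mass loss = 117.6 μm × 7.14 g/cm³ = 839.4 g·m⁻²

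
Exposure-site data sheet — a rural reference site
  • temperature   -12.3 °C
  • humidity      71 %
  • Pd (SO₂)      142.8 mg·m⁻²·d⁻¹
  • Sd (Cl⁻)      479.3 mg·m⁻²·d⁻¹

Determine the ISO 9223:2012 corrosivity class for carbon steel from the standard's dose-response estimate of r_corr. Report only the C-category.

carbon steel: temperature factor f = +0.150·(-22.3) = -3.3450
  Pd branch = 1.77·Pd^0.52·e^(0.02·RH+f) = 3.407 μm/a
  Cl⁻ term: 0.102·479.3^0.62·exp(0.033·71+0.04·-12.3) = 29.82
  sum: 3.407 + 29.82 → r_corr = 33.22 μm/a
ISO 9223 Table 2 (carbon steel): 25 < 33.2 ≤ 50 μm/a ⇒ C3

C3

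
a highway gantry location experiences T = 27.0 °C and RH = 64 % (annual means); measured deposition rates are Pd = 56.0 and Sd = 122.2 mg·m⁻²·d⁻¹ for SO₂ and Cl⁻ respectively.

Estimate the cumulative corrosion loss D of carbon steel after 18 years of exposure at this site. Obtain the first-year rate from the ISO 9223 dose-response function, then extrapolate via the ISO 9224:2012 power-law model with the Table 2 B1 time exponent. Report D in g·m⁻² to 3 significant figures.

D(18) = 2.47e+03 g·m⁻²

carbon steel: f(T) = -0.054·(T−10) [T>10 °C] = -0.9180
  sulphur-dioxide contribution → 20.62 μm/a
  chloride contribution → 48.85 μm/a
  total first-year rate 69.47 μm/a
Long-term exponent b (ISO 9224 Table 2, B1) = 0.523
  D(18) = 69.47 × 18^0.523 = 69.47 × 4.534 = 315 μm
  Mass loss = 315 μm × 7.85 g/cm³ = 2473 g·m⁻²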